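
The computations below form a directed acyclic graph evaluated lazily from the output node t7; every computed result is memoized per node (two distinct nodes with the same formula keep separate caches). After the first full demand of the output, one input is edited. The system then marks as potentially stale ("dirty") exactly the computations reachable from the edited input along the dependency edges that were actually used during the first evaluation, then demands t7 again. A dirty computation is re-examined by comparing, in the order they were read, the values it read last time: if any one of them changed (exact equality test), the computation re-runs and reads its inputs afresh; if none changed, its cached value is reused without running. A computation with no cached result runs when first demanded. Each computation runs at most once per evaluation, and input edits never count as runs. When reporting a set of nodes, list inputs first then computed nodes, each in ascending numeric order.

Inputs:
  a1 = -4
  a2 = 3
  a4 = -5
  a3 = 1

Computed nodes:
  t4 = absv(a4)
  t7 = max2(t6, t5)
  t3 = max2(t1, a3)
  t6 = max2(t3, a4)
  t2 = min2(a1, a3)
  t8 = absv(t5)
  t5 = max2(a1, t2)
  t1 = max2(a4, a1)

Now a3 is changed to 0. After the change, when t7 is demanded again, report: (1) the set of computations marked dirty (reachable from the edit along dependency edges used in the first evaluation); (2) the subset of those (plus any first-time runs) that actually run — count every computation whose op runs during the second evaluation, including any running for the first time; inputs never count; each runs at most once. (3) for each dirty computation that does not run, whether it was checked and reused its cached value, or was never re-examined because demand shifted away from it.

The edit dirties: t2, t3, t5, t6, t7.
4 computations run: t2, t3, t6, t7.
Cache hits after checking: t5.
Note where the cutoff bites: t5 is checked, finds nothing changed, and keeps its cache.

First demand of the output computes:
  t1 = max2(-5, -4) = -4
  t2 = min2(-4, 1) = -4
  t3 = max2(-4, 1) = 1
  t5 = max2(-4, -4) = -4
  t6 = max2(1, -5) = 1
  t7 = max2(1, -4) = 1

After the edit, cleaning proceeds:
  t2: a read changed (a3 1->0) — executes, giving -4 — identical to its old value.
  t3: a read changed (a3 1->0) — executes, giving 0.
  t5: dirty, but its reads are unchanged (a1 unchanged, t2 unchanged); cached -4 stands.
  t6: a read changed (t3 1->0) — executes, giving 0.
  t7: a read changed (t6 1->0) — executes, giving 0.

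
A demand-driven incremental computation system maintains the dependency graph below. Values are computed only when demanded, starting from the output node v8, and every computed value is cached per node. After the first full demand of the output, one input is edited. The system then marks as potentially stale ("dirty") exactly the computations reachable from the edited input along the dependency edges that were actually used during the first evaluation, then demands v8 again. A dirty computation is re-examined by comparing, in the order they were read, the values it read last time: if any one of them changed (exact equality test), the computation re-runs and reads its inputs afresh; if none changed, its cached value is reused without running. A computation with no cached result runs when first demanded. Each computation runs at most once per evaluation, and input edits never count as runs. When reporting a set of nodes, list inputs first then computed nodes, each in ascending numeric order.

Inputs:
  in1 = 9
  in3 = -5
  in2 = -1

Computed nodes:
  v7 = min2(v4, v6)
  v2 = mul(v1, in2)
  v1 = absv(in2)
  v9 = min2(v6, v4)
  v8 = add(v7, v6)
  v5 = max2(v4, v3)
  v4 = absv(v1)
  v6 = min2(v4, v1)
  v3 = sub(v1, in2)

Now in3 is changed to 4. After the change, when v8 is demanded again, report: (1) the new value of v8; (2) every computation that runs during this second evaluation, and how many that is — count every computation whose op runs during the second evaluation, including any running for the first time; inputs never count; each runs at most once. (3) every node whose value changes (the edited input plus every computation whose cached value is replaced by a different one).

New value of v8: 2.
Computations that run: none — 0 in total.
Values that change: in3.
Key observation: in3 is never demanded by the output, so the edit triggers no recomputation at all.

First evaluation (everything demanded from the output):
  v1 = absv(-1) = 1
  v4 = absv(1) = 1
  v6 = min2(1, 1) = 1
  v7 = min2(1, 1) = 1
  v8 = add(1, 1) = 2

Propagation after the edit:
  in3 feeds no computation that the output demands — nothing is marked dirty and nothing runs.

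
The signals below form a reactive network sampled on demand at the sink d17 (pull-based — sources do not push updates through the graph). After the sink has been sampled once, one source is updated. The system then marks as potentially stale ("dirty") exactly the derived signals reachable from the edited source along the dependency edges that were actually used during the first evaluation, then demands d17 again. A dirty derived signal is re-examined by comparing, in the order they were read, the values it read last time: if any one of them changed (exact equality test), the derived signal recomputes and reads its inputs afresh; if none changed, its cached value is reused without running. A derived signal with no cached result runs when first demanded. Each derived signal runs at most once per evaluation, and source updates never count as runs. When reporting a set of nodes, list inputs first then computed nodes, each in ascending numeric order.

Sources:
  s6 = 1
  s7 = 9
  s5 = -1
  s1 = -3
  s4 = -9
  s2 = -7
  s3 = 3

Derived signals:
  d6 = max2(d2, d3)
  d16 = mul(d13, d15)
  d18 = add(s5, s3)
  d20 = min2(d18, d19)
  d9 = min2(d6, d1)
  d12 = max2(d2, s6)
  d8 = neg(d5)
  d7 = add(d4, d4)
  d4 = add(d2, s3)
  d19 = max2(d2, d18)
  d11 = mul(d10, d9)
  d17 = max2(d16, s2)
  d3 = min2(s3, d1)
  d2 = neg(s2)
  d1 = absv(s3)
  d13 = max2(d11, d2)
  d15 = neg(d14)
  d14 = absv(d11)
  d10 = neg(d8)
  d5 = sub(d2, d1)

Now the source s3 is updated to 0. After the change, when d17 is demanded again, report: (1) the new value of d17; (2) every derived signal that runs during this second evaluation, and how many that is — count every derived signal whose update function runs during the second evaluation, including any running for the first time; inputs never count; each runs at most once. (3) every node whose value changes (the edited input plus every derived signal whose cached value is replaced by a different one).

Initial pass — values computed on the first demand:
  d1 = absv(3) = 3
  d2 = neg(-7) = 7
  d3 = min2(3, 3) = 3
  d5 = sub(7, 3) = 4
  d6 = max2(7, 3) = 7
  d8 = neg(4) = -4
  d9 = min2(7, 3) = 3
  d10 = neg(-4) = 4
  d11 = mul(4, 3) = 12
  d13 = max2(12, 7) = 12
  d14 = absv(12) = 12
  d15 = neg(12) = -12
  d16 = mul(12, -12) = -144
  d17 = max2(-144, -7) = -7

Second demand — change propagation:
  d1: re-runs because s3 3->0; new result 0.
  d3: re-runs because s3 3->0; d1 3->0; new result 0.
  d5: re-runs because d1 3->0; new result 7.
  d6: re-runs because d3 3->0; new result 7 (unchanged).
  d8: re-runs because d5 4->7; new result -7.
  d9: re-runs because d1 3->0; new result 0.
  d10: re-runs because d8 -4->-7; new result 7.
  d11: re-runs because d10 4->7; d9 3->0; new result 0.
  d13: re-runs because d11 12->0; new result 7.
  d14: re-runs because d11 12->0; new result 0.
  d15: re-runs because d14 12->0; new result 0.
  d16: re-runs because d13 12->7; d15 -12->0; new result 0.
  d17: re-runs because d16 -144->0; new result 0.

d17 now evaluates to 0.
Run set: d1, d3, d5, d6, d8, d9, d10, d11, d13, d14, d15, d16, d17 (13 run).
Changed values: s3, d1, d3, d5, d8, d9, d10, d11, d13, d14, d15, d16, d17.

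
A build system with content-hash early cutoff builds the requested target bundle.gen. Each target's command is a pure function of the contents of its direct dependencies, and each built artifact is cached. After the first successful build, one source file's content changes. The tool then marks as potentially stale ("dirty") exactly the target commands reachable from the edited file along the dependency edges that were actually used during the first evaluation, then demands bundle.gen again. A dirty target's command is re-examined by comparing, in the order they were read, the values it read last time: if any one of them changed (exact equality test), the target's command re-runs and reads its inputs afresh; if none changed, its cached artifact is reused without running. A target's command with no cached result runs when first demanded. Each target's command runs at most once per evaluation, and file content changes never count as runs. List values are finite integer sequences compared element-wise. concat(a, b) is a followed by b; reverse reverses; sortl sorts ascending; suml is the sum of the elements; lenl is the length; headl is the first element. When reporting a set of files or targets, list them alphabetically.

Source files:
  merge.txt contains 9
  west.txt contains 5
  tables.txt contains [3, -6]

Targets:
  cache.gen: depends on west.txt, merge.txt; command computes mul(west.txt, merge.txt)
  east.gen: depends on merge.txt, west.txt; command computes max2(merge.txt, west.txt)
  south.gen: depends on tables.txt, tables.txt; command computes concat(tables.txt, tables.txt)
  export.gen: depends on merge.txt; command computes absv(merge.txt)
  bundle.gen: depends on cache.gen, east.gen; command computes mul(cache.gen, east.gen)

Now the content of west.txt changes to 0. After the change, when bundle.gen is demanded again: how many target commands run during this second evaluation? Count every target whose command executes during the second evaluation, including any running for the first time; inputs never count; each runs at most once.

First evaluation (everything demanded from the output):
  cache.gen = mul(5, 9) = 45
  east.gen = max2(9, 5) = 9
  bundle.gen = mul(45, 9) = 405

Propagation after the edit:
  cache.gen: runs — west.txt 5->0; result 0.
  east.gen: runs — west.txt 5->0; result 9 (same value as before).
  bundle.gen: runs — cache.gen 45->0; result 0.

Target commands that run: bundle.gen, cache.gen, east.gen — 3 in total.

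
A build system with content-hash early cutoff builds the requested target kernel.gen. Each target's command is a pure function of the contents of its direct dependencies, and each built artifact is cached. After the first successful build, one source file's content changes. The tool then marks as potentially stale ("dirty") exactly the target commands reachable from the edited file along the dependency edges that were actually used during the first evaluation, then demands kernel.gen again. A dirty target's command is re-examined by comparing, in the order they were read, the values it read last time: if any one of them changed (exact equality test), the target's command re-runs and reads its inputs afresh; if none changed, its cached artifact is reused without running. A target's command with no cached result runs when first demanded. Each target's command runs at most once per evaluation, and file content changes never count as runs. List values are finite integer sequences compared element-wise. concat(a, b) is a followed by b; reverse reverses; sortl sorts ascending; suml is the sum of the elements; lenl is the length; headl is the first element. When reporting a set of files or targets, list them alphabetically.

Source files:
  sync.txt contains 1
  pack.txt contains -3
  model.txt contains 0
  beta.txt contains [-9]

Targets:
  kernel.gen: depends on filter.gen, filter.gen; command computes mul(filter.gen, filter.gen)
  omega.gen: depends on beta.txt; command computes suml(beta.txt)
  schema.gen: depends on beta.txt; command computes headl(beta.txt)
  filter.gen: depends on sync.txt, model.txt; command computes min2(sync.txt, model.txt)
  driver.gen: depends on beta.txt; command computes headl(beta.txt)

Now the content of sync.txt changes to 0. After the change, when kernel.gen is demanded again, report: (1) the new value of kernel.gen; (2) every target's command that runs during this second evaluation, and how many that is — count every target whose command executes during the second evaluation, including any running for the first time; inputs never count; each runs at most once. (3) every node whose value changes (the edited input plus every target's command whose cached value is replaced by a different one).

First evaluation (everything demanded from the output):
  filter.gen = min2(1, 0) = 0
  kernel.gen = mul(0, 0) = 0

Propagation after the edit:
  filter.gen: runs — sync.txt 1->0; result 0 (same value as before).
  kernel.gen: checked — values it read are unchanged (filter.gen unchanged, filter.gen unchanged); reused cached 0 without running.

Key observation: the change is absorbed at filter.gen — it re-runs but produces the same value, and the output's value is unchanged.

New value of kernel.gen: 0.
Target commands that run: filter.gen — 1 in total.
Values that change: sync.txt.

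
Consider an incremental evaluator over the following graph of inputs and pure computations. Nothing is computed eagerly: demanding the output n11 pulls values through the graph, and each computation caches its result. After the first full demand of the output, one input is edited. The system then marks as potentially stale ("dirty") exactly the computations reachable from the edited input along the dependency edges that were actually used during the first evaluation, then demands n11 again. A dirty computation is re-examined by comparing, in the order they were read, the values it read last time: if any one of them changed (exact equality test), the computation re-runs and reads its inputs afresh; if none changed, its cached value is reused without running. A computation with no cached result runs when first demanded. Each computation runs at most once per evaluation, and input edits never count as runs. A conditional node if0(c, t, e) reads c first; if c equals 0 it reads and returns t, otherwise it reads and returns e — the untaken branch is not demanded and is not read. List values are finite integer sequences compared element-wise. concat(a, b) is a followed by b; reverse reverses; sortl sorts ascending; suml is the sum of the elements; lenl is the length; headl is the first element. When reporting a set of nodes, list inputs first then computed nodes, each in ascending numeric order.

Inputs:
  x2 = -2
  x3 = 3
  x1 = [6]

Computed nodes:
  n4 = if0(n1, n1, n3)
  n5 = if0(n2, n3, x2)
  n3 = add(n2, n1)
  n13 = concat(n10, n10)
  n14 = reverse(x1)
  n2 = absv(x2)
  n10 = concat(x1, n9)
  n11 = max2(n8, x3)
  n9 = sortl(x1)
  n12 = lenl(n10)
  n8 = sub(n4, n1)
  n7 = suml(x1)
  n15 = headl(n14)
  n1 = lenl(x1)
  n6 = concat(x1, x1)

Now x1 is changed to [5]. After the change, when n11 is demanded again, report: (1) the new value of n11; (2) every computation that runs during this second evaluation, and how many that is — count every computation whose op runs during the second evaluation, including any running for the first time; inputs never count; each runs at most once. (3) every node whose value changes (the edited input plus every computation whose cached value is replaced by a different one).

Initial pass — values computed on the first demand:
  n1 = lenl([6]) = 1
  n2 = absv(-2) = 2
  n3 = add(2, 1) = 3
  n4 = if0(n1=1 -> else branch n3) = 3
  n8 = sub(3, 1) = 2
  n11 = max2(2, 3) = 3

Second demand — change propagation:
  n1: re-runs because x1 [6]->[5]; new result 1 (unchanged).
  n3: re-examined; everything it read last time is the same (n2 unchanged, n1 unchanged) — cache 3 kept, no run.
  n4: re-examined; everything it read last time is the same (n1 unchanged, n3 unchanged) — cache 3 kept, no run.
  n8: re-examined; everything it read last time is the same (n4 unchanged, n1 unchanged) — cache 2 kept, no run.
  n11: re-examined; everything it read last time is the same (n8 unchanged, x3 unchanged) — cache 3 kept, no run.

The important point: n1 recomputes to an identical value, and the output ends up unchanged.

n11 now evaluates to 3.
Run set: n1 (1 run).
Changed values: x1.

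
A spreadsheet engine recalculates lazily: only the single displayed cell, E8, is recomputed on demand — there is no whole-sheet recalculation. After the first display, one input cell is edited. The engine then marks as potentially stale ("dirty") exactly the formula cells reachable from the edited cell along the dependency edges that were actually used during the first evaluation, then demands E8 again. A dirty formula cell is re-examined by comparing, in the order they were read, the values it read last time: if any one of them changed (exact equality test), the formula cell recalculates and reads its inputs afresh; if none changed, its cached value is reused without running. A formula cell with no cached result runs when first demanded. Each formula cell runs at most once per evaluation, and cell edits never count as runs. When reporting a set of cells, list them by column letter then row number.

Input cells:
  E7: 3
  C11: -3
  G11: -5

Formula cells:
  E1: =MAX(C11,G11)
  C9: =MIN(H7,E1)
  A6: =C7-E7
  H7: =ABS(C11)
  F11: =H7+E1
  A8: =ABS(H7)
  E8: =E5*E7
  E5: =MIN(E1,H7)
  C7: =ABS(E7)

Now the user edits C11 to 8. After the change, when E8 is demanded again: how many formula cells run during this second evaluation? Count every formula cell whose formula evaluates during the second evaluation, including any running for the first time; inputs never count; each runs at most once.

Formula cells that run: E1, E5, E8, H7 — 4 in total.

First evaluation (everything demanded from the output):
  E1 = MAX(-3, -5) = -3
  H7 = ABS(-3) = 3
  E5 = MIN(-3, 3) = -3
  E8 = -3 * 3 = -9

Propagation after the edit:
  E1: runs — C11 -3->8; result 8.
  H7: runs — C11 -3->8; result 8.
  E5: runs — E1 -3->8; H7 3->8; result 8.
  E8: runs — E5 -3->8; result 24.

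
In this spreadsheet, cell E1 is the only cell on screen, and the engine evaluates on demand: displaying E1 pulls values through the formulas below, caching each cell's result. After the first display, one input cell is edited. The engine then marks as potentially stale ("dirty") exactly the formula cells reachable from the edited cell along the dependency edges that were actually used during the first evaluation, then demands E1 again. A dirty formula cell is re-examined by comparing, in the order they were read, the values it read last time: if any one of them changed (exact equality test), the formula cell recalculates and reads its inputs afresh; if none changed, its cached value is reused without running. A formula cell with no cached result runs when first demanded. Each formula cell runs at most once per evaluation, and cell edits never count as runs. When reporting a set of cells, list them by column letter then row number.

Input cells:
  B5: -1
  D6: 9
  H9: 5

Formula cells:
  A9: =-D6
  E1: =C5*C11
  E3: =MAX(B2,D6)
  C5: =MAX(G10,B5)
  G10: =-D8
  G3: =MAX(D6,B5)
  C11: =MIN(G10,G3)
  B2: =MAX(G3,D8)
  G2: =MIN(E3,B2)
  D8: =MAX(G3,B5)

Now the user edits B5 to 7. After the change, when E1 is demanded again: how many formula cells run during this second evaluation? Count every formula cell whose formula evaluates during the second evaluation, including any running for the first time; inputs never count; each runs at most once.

Run set: C5, D8, E1, G3 (4 run).
The important point: at G10 every value read last time is unchanged, so the dirty flag clears without a run.

Initial pass — values computed on the first demand:
  G3 = MAX(9, -1) = 9
  D8 = MAX(9, -1) = 9
  G10 = -(9) = -9
  C5 = MAX(-9, -1) = -1
  C11 = MIN(-9, 9) = -9
  E1 = -1 * -9 = 9

Second demand — change propagation:
  G3: re-runs because B5 -1->7; new result 9 (unchanged).
  D8: re-runs because B5 -1->7; new result 9 (unchanged).
  G10: re-examined; everything it read last time is the same (D8 unchanged) — cache -9 kept, no run.
  C5: re-runs because B5 -1->7; new result 7.
  C11: re-examined; everything it read last time is the same (G10 unchanged, G3 unchanged) — cache -9 kept, no run.
  E1: re-runs because C5 -1->7; new result -63.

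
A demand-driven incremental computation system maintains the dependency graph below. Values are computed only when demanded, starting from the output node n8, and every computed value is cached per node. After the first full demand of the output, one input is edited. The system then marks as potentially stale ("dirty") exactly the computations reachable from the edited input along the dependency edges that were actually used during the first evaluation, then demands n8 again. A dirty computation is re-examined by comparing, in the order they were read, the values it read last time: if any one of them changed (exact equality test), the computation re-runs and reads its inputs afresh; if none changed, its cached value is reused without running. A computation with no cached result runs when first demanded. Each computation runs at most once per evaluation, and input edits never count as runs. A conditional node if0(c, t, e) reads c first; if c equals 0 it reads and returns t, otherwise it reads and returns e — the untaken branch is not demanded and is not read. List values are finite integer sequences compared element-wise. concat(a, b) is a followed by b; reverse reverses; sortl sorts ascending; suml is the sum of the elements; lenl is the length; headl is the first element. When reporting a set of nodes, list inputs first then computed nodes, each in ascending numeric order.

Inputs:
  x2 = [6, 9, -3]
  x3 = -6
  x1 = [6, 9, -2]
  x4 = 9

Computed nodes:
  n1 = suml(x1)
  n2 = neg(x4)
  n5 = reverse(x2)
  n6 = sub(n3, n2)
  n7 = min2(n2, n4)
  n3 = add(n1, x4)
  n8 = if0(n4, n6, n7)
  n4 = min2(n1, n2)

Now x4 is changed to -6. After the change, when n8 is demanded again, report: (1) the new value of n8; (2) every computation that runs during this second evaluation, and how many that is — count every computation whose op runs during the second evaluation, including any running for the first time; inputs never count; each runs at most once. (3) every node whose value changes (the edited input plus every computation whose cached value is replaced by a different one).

First evaluation (everything demanded from the output):
  n1 = suml([6, 9, -2]) = 13
  n2 = neg(9) = -9
  n4 = min2(13, -9) = -9
  n7 = min2(-9, -9) = -9
  n8 = if0(n4=-9 -> else branch n7) = -9

Propagation after the edit:
  n2: runs — x4 9->-6; result 6.
  n4: runs — n2 -9->6; result 6.
  n7: runs — n2 -9->6; n4 -9->6; result 6.
  n8: runs — n4 -9->6; n7 -9->6; result 6.

New value of n8: 6.
Computations that run: n2, n4, n7, n8 — 4 in total.
Values that change: x4, n2, n4, n7, n8.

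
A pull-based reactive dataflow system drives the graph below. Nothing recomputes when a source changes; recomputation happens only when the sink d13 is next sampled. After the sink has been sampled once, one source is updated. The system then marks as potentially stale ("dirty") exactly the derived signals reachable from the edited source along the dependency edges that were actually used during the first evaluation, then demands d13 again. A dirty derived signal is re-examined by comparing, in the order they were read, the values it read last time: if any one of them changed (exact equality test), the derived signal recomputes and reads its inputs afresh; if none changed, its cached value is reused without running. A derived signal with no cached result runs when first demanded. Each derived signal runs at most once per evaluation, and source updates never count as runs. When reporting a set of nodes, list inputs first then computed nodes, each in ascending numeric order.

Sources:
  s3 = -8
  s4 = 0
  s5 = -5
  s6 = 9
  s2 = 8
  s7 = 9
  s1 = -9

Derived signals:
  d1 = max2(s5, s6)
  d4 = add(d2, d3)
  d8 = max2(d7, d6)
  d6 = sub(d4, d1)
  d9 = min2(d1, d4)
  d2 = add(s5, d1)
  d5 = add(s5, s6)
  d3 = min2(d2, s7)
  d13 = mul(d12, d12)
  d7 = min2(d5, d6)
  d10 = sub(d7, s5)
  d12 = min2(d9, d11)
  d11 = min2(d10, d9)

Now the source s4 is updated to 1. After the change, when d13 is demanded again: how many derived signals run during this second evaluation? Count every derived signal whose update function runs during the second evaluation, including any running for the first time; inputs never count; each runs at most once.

First evaluation (everything demanded from the output):
  d1 = max2(-5, 9) = 9
  d2 = add(-5, 9) = 4
  d3 = min2(4, 9) = 4
  d4 = add(4, 4) = 8
  d5 = add(-5, 9) = 4
  d6 = sub(8, 9) = -1
  d7 = min2(4, -1) = -1
  d9 = min2(9, 8) = 8
  d10 = sub(-1, -5) = 4
  d11 = min2(4, 8) = 4
  d12 = min2(8, 4) = 4
  d13 = mul(4, 4) = 16

Propagation after the edit:
  s4 feeds no computation that the output demands — nothing is marked dirty and nothing runs.

Key observation: s4 is never demanded by the output, so the edit triggers no recomputation at all.

Derived signals that run: none — 0 in total.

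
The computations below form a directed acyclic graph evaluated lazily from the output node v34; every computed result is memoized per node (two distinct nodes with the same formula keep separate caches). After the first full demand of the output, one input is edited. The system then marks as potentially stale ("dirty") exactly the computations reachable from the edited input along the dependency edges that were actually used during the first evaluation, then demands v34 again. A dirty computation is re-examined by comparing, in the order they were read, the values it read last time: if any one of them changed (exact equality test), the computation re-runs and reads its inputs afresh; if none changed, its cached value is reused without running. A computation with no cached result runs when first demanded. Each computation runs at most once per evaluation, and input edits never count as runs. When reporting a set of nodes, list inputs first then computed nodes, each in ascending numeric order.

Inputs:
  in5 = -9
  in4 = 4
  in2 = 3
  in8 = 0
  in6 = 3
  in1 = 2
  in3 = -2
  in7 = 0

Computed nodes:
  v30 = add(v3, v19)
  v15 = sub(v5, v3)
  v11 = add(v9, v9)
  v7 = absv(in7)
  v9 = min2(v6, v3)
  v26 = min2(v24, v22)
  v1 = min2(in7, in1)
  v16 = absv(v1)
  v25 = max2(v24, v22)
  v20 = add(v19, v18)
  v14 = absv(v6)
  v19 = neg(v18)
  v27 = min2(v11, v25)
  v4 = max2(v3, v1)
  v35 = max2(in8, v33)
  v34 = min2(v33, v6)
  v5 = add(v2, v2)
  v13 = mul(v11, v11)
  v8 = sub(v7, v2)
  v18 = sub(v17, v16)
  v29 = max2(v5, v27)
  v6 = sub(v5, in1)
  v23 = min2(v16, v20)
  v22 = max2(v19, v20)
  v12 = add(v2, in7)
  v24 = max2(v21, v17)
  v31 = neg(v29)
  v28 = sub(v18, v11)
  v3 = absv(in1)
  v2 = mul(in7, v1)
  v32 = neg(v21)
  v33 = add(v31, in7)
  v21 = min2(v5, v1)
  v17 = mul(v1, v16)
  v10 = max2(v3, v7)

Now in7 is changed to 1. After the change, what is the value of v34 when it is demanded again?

First demand of the output computes:
  v1 = min2(0, 2) = 0
  v2 = mul(0, 0) = 0
  v3 = absv(2) = 2
  v5 = add(0, 0) = 0
  v6 = sub(0, 2) = -2
  v9 = min2(-2, 2) = -2
  v11 = add(-2, -2) = -4
  v16 = absv(0) = 0
  v17 = mul(0, 0) = 0
  v18 = sub(0, 0) = 0
  v19 = neg(0) = 0
  v20 = add(0, 0) = 0
  v21 = min2(0, 0) = 0
  v22 = max2(0, 0) = 0
  v24 = max2(0, 0) = 0
  v25 = max2(0, 0) = 0
  v27 = min2(-4, 0) = -4
  v29 = max2(0, -4) = 0
  v31 = neg(0) = 0
  v33 = add(0, 0) = 0
  v34 = min2(0, -2) = -2

After the edit, cleaning proceeds:
  v1: a read changed (in7 0->1) — executes, giving 1.
  v2: a read changed (in7 0->1; v1 0->1) — executes, giving 1.
  v5: a read changed (v2 0->1; v2 0->1) — executes, giving 2.
  v6: a read changed (v5 0->2) — executes, giving 0.
  v9: a read changed (v6 -2->0) — executes, giving 0.
  v11: a read changed (v9 -2->0; v9 -2->0) — executes, giving 0.
  v16: a read changed (v1 0->1) — executes, giving 1.
  v17: a read changed (v1 0->1; v16 0->1) — executes, giving 1.
  v18: a read changed (v17 0->1; v16 0->1) — executes, giving 0 — identical to its old value.
  v19: dirty, but its reads are unchanged (v18 unchanged); cached 0 stands.
  v20: dirty, but its reads are unchanged (v19 unchanged, v18 unchanged); cached 0 stands.
  v21: a read changed (v5 0->2; v1 0->1) — executes, giving 1.
  v22: dirty, but its reads are unchanged (v19 unchanged, v20 unchanged); cached 0 stands.
  v24: a read changed (v21 0->1; v17 0->1) — executes, giving 1.
  v25: a read changed (v24 0->1) — executes, giving 1.
  v27: a read changed (v11 -4->0; v25 0->1) — executes, giving 0.
  v29: a read changed (v5 0->2; v27 -4->0) — executes, giving 2.
  v31: a read changed (v29 0->2) — executes, giving -2.
  v33: a read changed (v31 0->-2; in7 0->1) — executes, giving -1.
  v34: a read changed (v33 0->-1; v6 -2->0) — executes, giving -1.

Note where the cutoff bites: v19 is checked, finds nothing changed, and keeps its cache.

Demanding v34 again yields -1.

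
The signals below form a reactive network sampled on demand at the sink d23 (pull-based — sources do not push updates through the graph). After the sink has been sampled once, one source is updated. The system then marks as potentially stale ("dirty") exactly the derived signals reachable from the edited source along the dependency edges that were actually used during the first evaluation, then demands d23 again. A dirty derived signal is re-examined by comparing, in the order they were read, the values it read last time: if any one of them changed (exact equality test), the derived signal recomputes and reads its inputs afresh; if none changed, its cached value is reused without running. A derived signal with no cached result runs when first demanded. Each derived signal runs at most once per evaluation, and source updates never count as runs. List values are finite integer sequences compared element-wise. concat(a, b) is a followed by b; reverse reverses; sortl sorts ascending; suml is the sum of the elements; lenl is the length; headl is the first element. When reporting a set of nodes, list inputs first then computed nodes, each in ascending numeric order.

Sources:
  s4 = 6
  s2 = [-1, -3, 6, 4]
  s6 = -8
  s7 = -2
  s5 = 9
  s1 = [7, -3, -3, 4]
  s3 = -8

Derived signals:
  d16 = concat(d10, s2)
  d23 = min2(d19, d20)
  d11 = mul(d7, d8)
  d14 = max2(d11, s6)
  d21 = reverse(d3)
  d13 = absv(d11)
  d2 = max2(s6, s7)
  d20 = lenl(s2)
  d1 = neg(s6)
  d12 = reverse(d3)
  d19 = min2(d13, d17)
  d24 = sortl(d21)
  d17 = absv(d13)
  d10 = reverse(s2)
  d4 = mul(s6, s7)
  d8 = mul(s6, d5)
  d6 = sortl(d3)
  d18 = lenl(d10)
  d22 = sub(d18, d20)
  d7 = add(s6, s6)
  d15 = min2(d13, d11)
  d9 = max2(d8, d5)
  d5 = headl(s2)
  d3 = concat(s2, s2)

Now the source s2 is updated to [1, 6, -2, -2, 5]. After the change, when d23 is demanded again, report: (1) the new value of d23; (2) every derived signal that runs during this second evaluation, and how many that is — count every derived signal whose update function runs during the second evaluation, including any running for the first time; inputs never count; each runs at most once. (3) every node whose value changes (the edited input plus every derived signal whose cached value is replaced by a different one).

d23 now evaluates to 5.
Run set: d5, d8, d11, d13, d20, d23 (6 run).
Changed values: s2, d5, d8, d11, d20, d23.
The important point: at d17 every value read last time is unchanged, so the dirty flag clears without a run.

Initial pass — values computed on the first demand:
  d5 = headl([-1, -3, 6, 4]) = -1
  d7 = add(-8, -8) = -16
  d8 = mul(-8, -1) = 8
  d11 = mul(-16, 8) = -128
  d13 = absv(-128) = 128
  d17 = absv(128) = 128
  d19 = min2(128, 128) = 128
  d20 = lenl([-1, -3, 6, 4]) = 4
  d23 = min2(128, 4) = 4

Second demand — change propagation:
  d5: re-runs because s2 [-1, -3, 6, 4]->[1, 6, -2, -2, 5]; new result 1.
  d8: re-runs because d5 -1->1; new result -8.
  d11: re-runs because d8 8->-8; new result 128.
  d13: re-runs because d11 -128->128; new result 128 (unchanged).
  d17: re-examined; everything it read last time is the same (d13 unchanged) — cache 128 kept, no run.
  d19: re-examined; everything it read last time is the same (d13 unchanged, d17 unchanged) — cache 128 kept, no run.
  d20: re-runs because s2 [-1, -3, 6, 4]->[1, 6, -2, -2, 5]; new result 5.
  d23: re-runs because d20 4->5; new result 5.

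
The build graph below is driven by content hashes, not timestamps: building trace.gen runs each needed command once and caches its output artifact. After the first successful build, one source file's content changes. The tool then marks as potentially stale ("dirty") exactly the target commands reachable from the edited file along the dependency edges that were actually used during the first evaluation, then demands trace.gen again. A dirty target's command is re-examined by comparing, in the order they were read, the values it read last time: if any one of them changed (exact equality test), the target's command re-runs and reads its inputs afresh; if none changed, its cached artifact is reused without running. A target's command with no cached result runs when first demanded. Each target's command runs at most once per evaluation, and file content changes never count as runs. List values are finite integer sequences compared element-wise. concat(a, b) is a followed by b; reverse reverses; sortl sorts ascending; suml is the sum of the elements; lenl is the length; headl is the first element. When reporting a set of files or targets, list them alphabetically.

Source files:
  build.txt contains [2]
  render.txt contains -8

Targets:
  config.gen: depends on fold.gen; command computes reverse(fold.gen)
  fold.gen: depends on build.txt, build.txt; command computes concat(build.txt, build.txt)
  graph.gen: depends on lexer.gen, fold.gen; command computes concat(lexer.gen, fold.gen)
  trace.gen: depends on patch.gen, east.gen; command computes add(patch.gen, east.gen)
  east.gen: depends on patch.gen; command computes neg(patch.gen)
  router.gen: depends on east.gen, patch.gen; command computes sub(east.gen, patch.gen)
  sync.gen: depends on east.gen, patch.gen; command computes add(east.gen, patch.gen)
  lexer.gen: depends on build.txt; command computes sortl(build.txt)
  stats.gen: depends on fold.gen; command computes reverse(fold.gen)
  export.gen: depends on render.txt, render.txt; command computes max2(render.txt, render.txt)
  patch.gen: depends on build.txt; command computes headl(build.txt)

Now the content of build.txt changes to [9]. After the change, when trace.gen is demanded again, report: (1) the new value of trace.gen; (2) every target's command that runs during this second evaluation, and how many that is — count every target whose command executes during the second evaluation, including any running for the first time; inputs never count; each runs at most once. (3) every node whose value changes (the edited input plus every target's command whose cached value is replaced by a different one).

trace.gen now evaluates to 0.
Run set: east.gen, patch.gen, trace.gen (3 run).
Changed values: build.txt, east.gen, patch.gen.

Initial pass — values computed on the first demand:
  patch.gen = headl([2]) = 2
  east.gen = neg(2) = -2
  trace.gen = add(2, -2) = 0

Second demand — change propagation:
  patch.gen: re-runs because build.txt [2]->[9]; new result 9.
  east.gen: re-runs because patch.gen 2->9; new result -9.
  trace.gen: re-runs because patch.gen 2->9; east.gen -2->-9; new result 0 (unchanged).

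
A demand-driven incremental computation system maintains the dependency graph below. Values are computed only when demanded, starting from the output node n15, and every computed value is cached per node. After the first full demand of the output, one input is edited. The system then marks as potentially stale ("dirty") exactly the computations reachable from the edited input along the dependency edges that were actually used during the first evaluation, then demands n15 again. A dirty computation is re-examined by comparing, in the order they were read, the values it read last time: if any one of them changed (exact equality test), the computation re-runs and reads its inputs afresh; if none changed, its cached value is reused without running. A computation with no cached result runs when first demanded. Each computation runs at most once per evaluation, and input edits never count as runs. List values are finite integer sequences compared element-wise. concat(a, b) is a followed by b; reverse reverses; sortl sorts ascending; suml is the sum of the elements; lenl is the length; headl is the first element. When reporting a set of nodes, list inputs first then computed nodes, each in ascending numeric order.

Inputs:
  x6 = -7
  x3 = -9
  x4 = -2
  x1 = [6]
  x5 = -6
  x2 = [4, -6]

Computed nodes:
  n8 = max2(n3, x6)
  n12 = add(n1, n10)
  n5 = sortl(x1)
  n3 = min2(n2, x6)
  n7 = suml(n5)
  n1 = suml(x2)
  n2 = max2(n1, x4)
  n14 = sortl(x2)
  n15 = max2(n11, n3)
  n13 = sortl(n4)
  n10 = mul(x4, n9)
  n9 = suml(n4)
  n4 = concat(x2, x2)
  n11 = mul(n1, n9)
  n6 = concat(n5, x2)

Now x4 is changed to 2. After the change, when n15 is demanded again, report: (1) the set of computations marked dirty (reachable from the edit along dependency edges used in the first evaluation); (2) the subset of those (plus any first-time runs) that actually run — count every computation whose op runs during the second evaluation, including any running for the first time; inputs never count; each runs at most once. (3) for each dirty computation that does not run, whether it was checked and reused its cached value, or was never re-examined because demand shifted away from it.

First evaluation (everything demanded from the output):
  n1 = suml([4, -6]) = -2
  n2 = max2(-2, -2) = -2
  n3 = min2(-2, -7) = -7
  n4 = concat([4, -6], [4, -6]) = [4, -6, 4, -6]
  n9 = suml([4, -6, 4, -6]) = -4
  n11 = mul(-2, -4) = 8
  n15 = max2(8, -7) = 8

Propagation after the edit:
  n2: runs — x4 -2->2; result 2.
  n3: runs — n2 -2->2; result -7 (same value as before).
  n15: checked — values it read are unchanged (n11 unchanged, n3 unchanged); reused cached 8 without running.

Key observation: the change is absorbed at n3 — it re-runs but produces the same value, and the output's value is unchanged.

Marked dirty: n2, n3, n15.
Computations that run: n2, n3 — 2 in total.
Checked but reused from cache: n15.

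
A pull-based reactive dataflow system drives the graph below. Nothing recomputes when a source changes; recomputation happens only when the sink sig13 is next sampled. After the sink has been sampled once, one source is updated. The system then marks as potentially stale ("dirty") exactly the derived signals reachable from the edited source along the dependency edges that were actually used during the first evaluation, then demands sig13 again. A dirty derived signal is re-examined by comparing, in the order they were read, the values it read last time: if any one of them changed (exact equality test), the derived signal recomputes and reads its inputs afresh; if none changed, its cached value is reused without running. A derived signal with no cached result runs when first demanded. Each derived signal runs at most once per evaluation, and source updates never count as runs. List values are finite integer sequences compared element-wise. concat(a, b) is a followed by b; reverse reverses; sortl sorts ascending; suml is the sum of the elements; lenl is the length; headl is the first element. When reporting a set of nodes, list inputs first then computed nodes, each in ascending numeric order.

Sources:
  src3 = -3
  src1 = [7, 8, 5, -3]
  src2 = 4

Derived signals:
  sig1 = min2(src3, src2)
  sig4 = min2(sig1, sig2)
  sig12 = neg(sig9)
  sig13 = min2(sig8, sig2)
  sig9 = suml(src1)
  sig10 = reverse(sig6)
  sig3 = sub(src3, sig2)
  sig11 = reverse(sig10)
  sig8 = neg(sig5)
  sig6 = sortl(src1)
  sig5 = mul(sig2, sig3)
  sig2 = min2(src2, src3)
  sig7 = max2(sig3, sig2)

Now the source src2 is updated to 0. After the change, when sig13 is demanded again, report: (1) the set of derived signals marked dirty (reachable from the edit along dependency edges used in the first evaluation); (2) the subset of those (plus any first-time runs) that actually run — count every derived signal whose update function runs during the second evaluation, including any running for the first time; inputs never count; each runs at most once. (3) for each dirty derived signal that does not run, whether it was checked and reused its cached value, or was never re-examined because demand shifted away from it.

Marked dirty: sig2, sig3, sig5, sig8, sig13.
Derived signals that run: sig2 — 1 in total.
Checked but reused from cache: sig3, sig5, sig8, sig13.
Key observation: the change is absorbed at sig2 — it re-runs but produces the same value, and the output's value is unchanged.

First evaluation (everything demanded from the output):
  sig2 = min2(4, -3) = -3
  sig3 = sub(-3, -3) = 0
  sig5 = mul(-3, 0) = 0
  sig8 = neg(0) = 0
  sig13 = min2(0, -3) = -3

Propagation after the edit:
  sig2: runs — src2 4->0; result -3 (same value as before).
  sig3: checked — values it read are unchanged (src3 unchanged, sig2 unchanged); reused cached 0 without running.
  sig5: checked — values it read are unchanged (sig2 unchanged, sig3 unchanged); reused cached 0 without running.
  sig8: checked — values it read are unchanged (sig5 unchanged); reused cached 0 without running.
  sig13: checked — values it read are unchanged (sig8 unchanged, sig2 unchanged); reused cached -3 without running.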